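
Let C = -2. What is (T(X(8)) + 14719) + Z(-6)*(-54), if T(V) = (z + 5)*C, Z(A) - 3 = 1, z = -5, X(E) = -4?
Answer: 14503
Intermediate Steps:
Z(A) = 4 (Z(A) = 3 + 1 = 4)
T(V) = 0 (T(V) = (-5 + 5)*(-2) = 0*(-2) = 0)
(T(X(8)) + 14719) + Z(-6)*(-54) = (0 + 14719) + 4*(-54) = 14719 - 216 = 14503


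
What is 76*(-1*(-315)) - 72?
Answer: 23868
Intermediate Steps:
76*(-1*(-315)) - 72 = 76*315 - 72 = 23940 - 72 = 23868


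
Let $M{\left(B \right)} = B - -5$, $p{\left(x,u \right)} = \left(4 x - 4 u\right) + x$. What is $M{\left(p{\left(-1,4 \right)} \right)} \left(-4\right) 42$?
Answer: $2688$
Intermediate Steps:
$p{\left(x,u \right)} = - 4 u + 5 x$ ($p{\left(x,u \right)} = \left(- 4 u + 4 x\right) + x = - 4 u + 5 x$)
$M{\left(B \right)} = 5 + B$ ($M{\left(B \right)} = B + 5 = 5 + B$)
$M{\left(p{\left(-1,4 \right)} \right)} \left(-4\right) 42 = \left(5 + \left(\left(-4\right) 4 + 5 \left(-1\right)\right)\right) \left(-4\right) 42 = \left(5 - 21\right) \left(-4\right) 42 = \left(-16\right) \left(-4\right) 42 = 64 \cdot 42 = 2688$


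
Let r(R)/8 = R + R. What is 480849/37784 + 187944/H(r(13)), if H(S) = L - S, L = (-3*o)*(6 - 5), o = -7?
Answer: -7011357333/7065608 ≈ -992.32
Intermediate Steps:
r(R) = 16*R (r(R) = 8*(R + R) = 8*(2*R) = 16*R)
L = 21 (L = (-3*(-7))*(6 - 5) = 21*1 = 21)
H(S) = 21 - S
480849/37784 + 187944/H(r(13)) = 480849/37784 + 187944/(21 - 16*13) = 480849*(1/37784) + 187944/(21 - 1*208) = 480849/37784 + 187944/(21 - 208) = 480849/37784 + 187944/(-187) = 480849/37784 + 187944*(-1/187) = 480849/37784 - 187944/187 = -7011357333/7065608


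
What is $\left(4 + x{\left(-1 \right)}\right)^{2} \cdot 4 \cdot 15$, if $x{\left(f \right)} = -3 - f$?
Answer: $240$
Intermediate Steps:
$\left(4 + x{\left(-1 \right)}\right)^{2} \cdot 4 \cdot 15 = \left(4 - 2\right)^{2} \cdot 4 \cdot 15 = 2^{2} \cdot 4 \cdot 15 = 4 \cdot 4 \cdot 15 = 16 \cdot 15 = 240$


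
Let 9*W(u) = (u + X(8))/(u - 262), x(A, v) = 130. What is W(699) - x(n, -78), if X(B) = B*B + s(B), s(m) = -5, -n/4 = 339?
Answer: -510532/3933 ≈ -129.81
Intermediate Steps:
n = -1356 (n = -4*339 = -1356)
X(B) = -5 + B² (X(B) = B*B - 5 = B² - 5 = -5 + B²)
W(u) = (59 + u)/(9*(-262 + u)) (W(u) = ((u + (-5 + 8²))/(u - 262))/9 = ((u + (-5 + 64))/(-262 + u))/9 = ((u + 59)/(-262 + u))/9 = ((59 + u)/(-262 + u))/9 = (59 + u)/(9*(-262 + u)))
W(699) - x(n, -78) = (59 + 699)/(9*(-262 + 699)) - 1*130 = (⅑)*758/437 - 130 = (⅑)*(1/437)*758 - 130 = 758/3933 - 130 = -510532/3933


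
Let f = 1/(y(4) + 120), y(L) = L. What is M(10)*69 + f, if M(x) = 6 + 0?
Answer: 51337/124 ≈ 414.01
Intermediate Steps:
M(x) = 6
f = 1/124 (f = 1/(4 + 120) = 1/124 ≈ 0.0080645)
M(10)*69 + f = 6*69 + 1/124 = 414 + 1/124 = 51337/124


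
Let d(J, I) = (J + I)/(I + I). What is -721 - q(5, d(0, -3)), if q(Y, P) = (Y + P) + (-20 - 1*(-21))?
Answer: -1455/2 ≈ -727.50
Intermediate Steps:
d(J, I) = (I + J)/(2*I) (d(J, I) = (I + J)/((2*I)) = (I + J)*(1/(2*I)) = (I + J)/(2*I))
q(Y, P) = 1 + P + Y (q(Y, P) = (P + Y) + (-20 + 21) = (P + Y) + 1 = 1 + P + Y)
-721 - q(5, d(0, -3)) = -721 - (1 + (½)*(-3 + 0)/(-3) + 5) = -721 - (1 + (½)*(-⅓)*(-3) + 5) = -721 - (1 + ½ + 5) = -721 - 1*13/2 = -721 - 13/2 = -1455/2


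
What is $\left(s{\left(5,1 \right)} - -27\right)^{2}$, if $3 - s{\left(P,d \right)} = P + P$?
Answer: $400$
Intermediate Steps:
$s{\left(P,d \right)} = 3 - 2 P$ ($s{\left(P,d \right)} = 3 - \left(P + P\right) = 3 - 2 P$)
$\left(s{\left(5,1 \right)} - -27\right)^{2} = \left(\left(3 - 10\right) - -27\right)^{2} = \left(\left(3 - 10\right) + 27\right)^{2} = \left(-7 + 27\right)^{2} = 20^{2} = 400$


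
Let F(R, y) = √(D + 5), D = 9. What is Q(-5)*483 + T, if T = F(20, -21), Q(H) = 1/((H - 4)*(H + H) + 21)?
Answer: 161/37 + √14 ≈ 8.0930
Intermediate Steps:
Q(H) = 1/(21 + 2*H*(-4 + H)) (Q(H) = 1/((-4 + H)*(2*H) + 21) = 1/(2*H*(-4 + H) + 21) = 1/(21 + 2*H*(-4 + H)))
F(R, y) = √14 (F(R, y) = √(9 + 5) = √14)
T = √14 ≈ 3.7417
Q(-5)*483 + T = 483/(21 - 8*(-5) + 2*(-5)²) + √14 = 483/(21 + 40 + 2*25) + √14 = 483/(21 + 40 + 50) + √14 = 483/111 + √14 = (1/111)*483 + √14 = 161/37 + √14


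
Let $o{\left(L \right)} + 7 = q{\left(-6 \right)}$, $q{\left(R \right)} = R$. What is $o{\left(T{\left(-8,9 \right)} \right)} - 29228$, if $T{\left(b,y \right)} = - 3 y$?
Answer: $-29241$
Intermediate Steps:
$o{\left(L \right)} = -13$ ($o{\left(L \right)} = -7 - 6 = -13$)
$o{\left(T{\left(-8,9 \right)} \right)} - 29228 = -13 - 29228 = -29241$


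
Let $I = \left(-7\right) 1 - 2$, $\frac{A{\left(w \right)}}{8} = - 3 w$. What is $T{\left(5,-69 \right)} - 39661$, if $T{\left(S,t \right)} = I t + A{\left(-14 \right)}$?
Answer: $-38704$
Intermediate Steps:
$A{\left(w \right)} = - 24 w$ ($A{\left(w \right)} = 8 \left(- 3 w\right) = - 24 w$)
$I = -9$ ($I = -7 - 2 = -9$)
$T{\left(S,t \right)} = 336 - 9 t$ ($T{\left(S,t \right)} = - 9 t - -336 = - 9 t + 336 = 336 - 9 t$)
$T{\left(5,-69 \right)} - 39661 = \left(336 - -621\right) - 39661 = \left(336 + 621\right) - 39661 = 957 - 39661 = -38704$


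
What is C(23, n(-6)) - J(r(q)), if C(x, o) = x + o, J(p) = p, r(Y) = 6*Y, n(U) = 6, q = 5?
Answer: -1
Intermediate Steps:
C(x, o) = o + x
C(23, n(-6)) - J(r(q)) = (6 + 23) - 6*5 = 29 - 1*30 = 29 - 30 = -1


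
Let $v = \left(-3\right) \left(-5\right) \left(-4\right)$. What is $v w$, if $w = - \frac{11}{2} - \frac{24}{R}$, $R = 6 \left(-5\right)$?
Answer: $282$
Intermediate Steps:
$R = -30$
$v = -60$ ($v = 15 \left(-4\right) = -60$)
$w = - \frac{47}{10}$ ($w = - \frac{11}{2} - \frac{24}{-30} = \left(-11\right) \frac{1}{2} - - \frac{4}{5} = - \frac{11}{2} + \frac{4}{5} = - \frac{47}{10} \approx -4.7$)
$v w = \left(-60\right) \left(- \frac{47}{10}\right) = 282$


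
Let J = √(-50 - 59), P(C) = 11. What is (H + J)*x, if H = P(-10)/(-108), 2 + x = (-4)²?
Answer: -77/54 + 14*I*√109 ≈ -1.4259 + 146.16*I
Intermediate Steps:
x = 14 (x = -2 + (-4)² = -2 + 16 = 14)
H = -11/108 (H = 11/(-108) = 11*(-1/108) = -11/108 ≈ -0.10185)
J = I*√109 (J = √(-109) = I*√109 ≈ 10.44*I)
(H + J)*x = (-11/108 + I*√109)*14 = -77/54 + 14*I*√109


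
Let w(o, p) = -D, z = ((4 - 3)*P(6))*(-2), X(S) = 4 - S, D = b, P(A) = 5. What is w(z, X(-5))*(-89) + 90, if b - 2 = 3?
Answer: 535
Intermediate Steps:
b = 5 (b = 2 + 3 = 5)
D = 5
z = -10 (z = ((4 - 3)*5)*(-2) = (1*5)*(-2) = 5*(-2) = -10)
w(o, p) = -5 (w(o, p) = -1*5 = -5)
w(z, X(-5))*(-89) + 90 = -5*(-89) + 90 = 445 + 90 = 535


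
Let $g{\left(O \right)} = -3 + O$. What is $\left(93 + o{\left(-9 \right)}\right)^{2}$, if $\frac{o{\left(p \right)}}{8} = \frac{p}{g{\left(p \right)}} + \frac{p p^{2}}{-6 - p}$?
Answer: $3404025$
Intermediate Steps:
$o{\left(p \right)} = \frac{8 p}{-3 + p} + \frac{8 p^{3}}{-6 - p}$ ($o{\left(p \right)} = 8 \left(\frac{p}{-3 + p} + \frac{p p^{2}}{-6 - p}\right) = 8 \left(\frac{p}{-3 + p} + \frac{p^{3}}{-6 - p}\right) = \frac{8 p}{-3 + p} + \frac{8 p^{3}}{-6 - p}$)
$\left(93 + o{\left(-9 \right)}\right)^{2} = \left(93 + 8 \left(-9\right) \frac{1}{-3 - 9} \frac{1}{6 - 9} \left(6 - 9 + \left(-9\right)^{2} \left(3 - -9\right)\right)\right)^{2} = \left(93 + 8 \left(-9\right) \frac{1}{-12} \frac{1}{-3} \left(6 - 9 + 81 \left(3 + 9\right)\right)\right)^{2} = \left(93 + 8 \left(-9\right) \left(- \frac{1}{12}\right) \left(- \frac{1}{3}\right) \left(6 - 9 + 81 \cdot 12\right)\right)^{2} = \left(93 + 8 \left(-9\right) \left(- \frac{1}{12}\right) \left(- \frac{1}{3}\right) \left(6 - 9 + 972\right)\right)^{2} = \left(93 + 8 \left(-9\right) \left(- \frac{1}{12}\right) \left(- \frac{1}{3}\right) 969\right)^{2} = \left(93 - 1938\right)^{2} = \left(-1845\right)^{2} = 3404025$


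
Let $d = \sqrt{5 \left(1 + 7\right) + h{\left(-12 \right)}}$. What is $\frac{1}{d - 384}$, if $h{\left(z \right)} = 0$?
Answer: $- \frac{48}{18427} - \frac{\sqrt{10}}{73708} \approx -0.0026478$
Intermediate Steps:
$d = 2 \sqrt{10}$ ($d = \sqrt{5 \left(1 + 7\right) + 0} = \sqrt{5 \cdot 8 + 0} = \sqrt{40 + 0} = \sqrt{40} = 2 \sqrt{10} \approx 6.3246$)
$\frac{1}{d - 384} = \frac{1}{2 \sqrt{10} - 384} = \frac{1}{-384 + 2 \sqrt{10}}$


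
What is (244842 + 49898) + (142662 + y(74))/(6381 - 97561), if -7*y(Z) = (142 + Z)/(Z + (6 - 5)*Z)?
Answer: 1740107722349/5903905 ≈ 2.9474e+5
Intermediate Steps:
y(Z) = -(142 + Z)/(14*Z) (y(Z) = -(142 + Z)/(7*(Z + (6 - 5)*Z)) = -(142 + Z)/(7*(Z + 1*Z)) = -(142 + Z)/(7*(Z + Z)) = -(142 + Z)/(7*(2*Z)) = -(142 + Z)*1/(2*Z)/7 = -(142 + Z)/(14*Z))
(244842 + 49898) + (142662 + y(74))/(6381 - 97561) = (244842 + 49898) + (142662 + (1/14)*(-142 - 1*74)/74)/(6381 - 97561) = 294740 + (142662 + (1/14)*(1/74)*(-142 - 74))/(-91180) = 294740 + (142662 + (1/14)*(1/74)*(-216))*(-1/91180) = 294740 + (142662 - 54/259)*(-1/91180) = 294740 + (36949404/259)*(-1/91180) = 294740 - 9237351/5903905 = 1740107722349/5903905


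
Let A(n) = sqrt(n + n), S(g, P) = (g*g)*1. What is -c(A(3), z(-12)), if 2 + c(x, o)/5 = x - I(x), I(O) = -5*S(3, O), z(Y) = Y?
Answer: -215 - 5*sqrt(6) ≈ -227.25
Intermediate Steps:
S(g, P) = g**2 (S(g, P) = g**2*1 = g**2)
I(O) = -45 (I(O) = -5*3**2 = -5*9 = -45)
A(n) = sqrt(2)*sqrt(n) (A(n) = sqrt(2*n) = sqrt(2)*sqrt(n))
c(x, o) = 215 + 5*x (c(x, o) = -10 + 5*(x - 1*(-45)) = -10 + 5*(x + 45) = -10 + 5*(45 + x) = -10 + (225 + 5*x) = 215 + 5*x)
-c(A(3), z(-12)) = -(215 + 5*(sqrt(2)*sqrt(3))) = -(215 + 5*sqrt(6)) = -215 - 5*sqrt(6)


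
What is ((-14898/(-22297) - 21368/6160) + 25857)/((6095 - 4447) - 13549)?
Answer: -3668452343/1688632890 ≈ -2.1724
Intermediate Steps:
((-14898/(-22297) - 21368/6160) + 25857)/((6095 - 4447) - 13549) = ((-14898*(-1/22297) - 21368*1/6160) + 25857)/(1648 - 13549) = ((14898/22297 - 2671/770) + 25857)/(-11901) = (-397387/141890 + 25857)*(-1/11901) = (3668452343/141890)*(-1/11901) = -3668452343/1688632890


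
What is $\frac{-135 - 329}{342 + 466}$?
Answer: $- \frac{58}{101} \approx -0.57426$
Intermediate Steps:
$\frac{-135 - 329}{342 + 466} = - \frac{464}{808} = \left(-464\right) \frac{1}{808} = - \frac{58}{101}$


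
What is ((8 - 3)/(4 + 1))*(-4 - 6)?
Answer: -10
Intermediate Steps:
((8 - 3)/(4 + 1))*(-4 - 6) = (5/5)*(-10) = (5*(⅕))*(-10) = 1*(-10) = -10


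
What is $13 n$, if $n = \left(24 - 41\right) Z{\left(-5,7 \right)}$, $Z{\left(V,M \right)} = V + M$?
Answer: $-442$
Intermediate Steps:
$Z{\left(V,M \right)} = M + V$
$n = -34$ ($n = \left(24 - 41\right) \left(7 - 5\right) = \left(-17\right) 2 = -34$)
$13 n = 13 \left(-34\right) = -442$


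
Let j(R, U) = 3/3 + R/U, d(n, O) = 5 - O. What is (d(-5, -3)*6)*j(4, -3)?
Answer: -16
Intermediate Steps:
j(R, U) = 1 + R/U (j(R, U) = 3*(⅓) + R/U = 1 + R/U)
(d(-5, -3)*6)*j(4, -3) = ((5 - 1*(-3))*6)*((4 - 3)/(-3)) = ((5 + 3)*6)*(-⅓*1) = (8*6)*(-⅓) = 48*(-⅓) = -16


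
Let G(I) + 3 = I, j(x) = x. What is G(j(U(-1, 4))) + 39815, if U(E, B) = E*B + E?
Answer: 39807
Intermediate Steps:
U(E, B) = E + B*E (U(E, B) = B*E + E = E + B*E)
G(I) = -3 + I
G(j(U(-1, 4))) + 39815 = (-3 - (1 + 4)) + 39815 = (-3 - 1*5) + 39815 = (-3 - 5) + 39815 = -8 + 39815 = 39807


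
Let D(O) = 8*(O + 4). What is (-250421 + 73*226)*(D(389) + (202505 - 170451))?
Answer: -8233621754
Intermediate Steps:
D(O) = 32 + 8*O (D(O) = 8*(4 + O) = 32 + 8*O)
(-250421 + 73*226)*(D(389) + (202505 - 170451)) = (-250421 + 73*226)*((32 + 8*389) + (202505 - 170451)) = (-250421 + 16498)*((32 + 3112) + 32054) = -233923*(3144 + 32054) = -233923*35198 = -8233621754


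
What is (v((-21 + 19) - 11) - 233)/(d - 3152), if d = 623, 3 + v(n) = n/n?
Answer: 235/2529 ≈ 0.092922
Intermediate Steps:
v(n) = -2 (v(n) = -3 + n/n = -3 + 1 = -2)
(v((-21 + 19) - 11) - 233)/(d - 3152) = (-2 - 233)/(623 - 3152) = -235/(-2529) = -235*(-1/2529) = 235/2529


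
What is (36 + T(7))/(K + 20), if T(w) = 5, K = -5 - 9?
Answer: 41/6 ≈ 6.8333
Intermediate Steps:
K = -14
(36 + T(7))/(K + 20) = (36 + 5)/(-14 + 20) = 41/6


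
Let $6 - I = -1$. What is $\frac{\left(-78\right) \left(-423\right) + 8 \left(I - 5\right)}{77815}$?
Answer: $\frac{6602}{15563} \approx 0.42421$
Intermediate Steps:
$I = 7$ ($I = 6 - -1 = 6 + 1 = 7$)
$\frac{\left(-78\right) \left(-423\right) + 8 \left(I - 5\right)}{77815} = \frac{\left(-78\right) \left(-423\right) + 8 \left(7 - 5\right)}{77815} = \left(32994 + 8 \cdot 2\right) \frac{1}{77815} = \left(32994 + 16\right) \frac{1}{77815} = 33010 \cdot \frac{1}{77815} = \frac{6602}{15563}$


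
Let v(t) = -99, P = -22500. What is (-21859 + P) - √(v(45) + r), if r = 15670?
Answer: -44359 - √15571 ≈ -44484.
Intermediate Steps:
(-21859 + P) - √(v(45) + r) = (-21859 - 22500) - √(-99 + 15670) = -44359 - √15571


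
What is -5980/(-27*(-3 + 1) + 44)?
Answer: -2990/49 ≈ -61.020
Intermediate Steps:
-5980/(-27*(-3 + 1) + 44) = -5980/(-27*(-2) + 44) = -5980/(-9*(-6) + 44) = -5980/(54 + 44) = -5980/98 = -5980*1/98 = -2990/49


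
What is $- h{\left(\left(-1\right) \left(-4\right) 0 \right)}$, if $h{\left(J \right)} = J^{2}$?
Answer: $0$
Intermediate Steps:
$- h{\left(\left(-1\right) \left(-4\right) 0 \right)} = - \left(\left(-1\right) \left(-4\right) 0\right)^{2} = - \left(4 \cdot 0\right)^{2} = - 0^{2} = \left(-1\right) 0 = 0$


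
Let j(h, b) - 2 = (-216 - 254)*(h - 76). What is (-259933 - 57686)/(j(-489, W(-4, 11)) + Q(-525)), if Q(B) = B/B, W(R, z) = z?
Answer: -317619/265553 ≈ -1.1961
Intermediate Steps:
Q(B) = 1
j(h, b) = 35722 - 470*h (j(h, b) = 2 + (-216 - 254)*(h - 76) = 2 - 470*(-76 + h) = 2 + (35720 - 470*h) = 35722 - 470*h)
(-259933 - 57686)/(j(-489, W(-4, 11)) + Q(-525)) = (-259933 - 57686)/((35722 - 470*(-489)) + 1) = -317619/((35722 + 229830) + 1) = -317619/(265552 + 1) = -317619/265553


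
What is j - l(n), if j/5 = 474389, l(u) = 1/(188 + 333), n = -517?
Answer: 1235783344/521 ≈ 2.3719e+6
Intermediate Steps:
l(u) = 1/521
j = 2371945 (j = 5*474389 = 2371945)
j - l(n) = 2371945 - 1*1/521 = 2371945 - 1/521 = 1235783344/521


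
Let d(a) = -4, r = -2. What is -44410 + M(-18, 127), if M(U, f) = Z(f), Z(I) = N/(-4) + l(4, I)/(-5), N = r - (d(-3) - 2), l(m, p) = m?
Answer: -222059/5 ≈ -44412.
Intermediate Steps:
N = 4 (N = -2 - (-4 - 2) = -2 - 1*(-6) = -2 + 6 = 4)
Z(I) = -9/5 (Z(I) = 4/(-4) + 4/(-5) = 4*(-¼) + 4*(-⅕) = -1 - ⅘ = -9/5)
M(U, f) = -9/5
-44410 + M(-18, 127) = -44410 - 9/5 = -222059/5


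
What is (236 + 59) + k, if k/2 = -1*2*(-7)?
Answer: 323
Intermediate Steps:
k = 28 (k = 2*(-1*2*(-7)) = 2*(-2*(-7)) = 2*14 = 28)
(236 + 59) + k = (236 + 59) + 28 = 295 + 28 = 323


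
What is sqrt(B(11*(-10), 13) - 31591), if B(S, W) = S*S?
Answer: I*sqrt(19491) ≈ 139.61*I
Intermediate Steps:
B(S, W) = S**2
sqrt(B(11*(-10), 13) - 31591) = sqrt((11*(-10))**2 - 31591) = sqrt((-110)**2 - 31591) = sqrt(12100 - 31591) = sqrt(-19491) = I*sqrt(19491)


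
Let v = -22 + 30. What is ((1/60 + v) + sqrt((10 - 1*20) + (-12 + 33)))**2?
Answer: 270961/3600 + 481*sqrt(11)/30 ≈ 128.44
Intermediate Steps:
v = 8
((1/60 + v) + sqrt((10 - 1*20) + (-12 + 33)))**2 = ((1/60 + 8) + sqrt((10 - 1*20) + (-12 + 33)))**2 = ((1/60 + 8) + sqrt((10 - 20) + 21))**2 = (481/60 + sqrt(-10 + 21))**2 = (481/60 + sqrt(11))**2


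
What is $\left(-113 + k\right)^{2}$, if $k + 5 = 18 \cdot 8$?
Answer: $676$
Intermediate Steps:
$k = 139$ ($k = -5 + 18 \cdot 8 = -5 + 144 = 139$)
$\left(-113 + k\right)^{2} = \left(-113 + 139\right)^{2} = 26^{2} = 676$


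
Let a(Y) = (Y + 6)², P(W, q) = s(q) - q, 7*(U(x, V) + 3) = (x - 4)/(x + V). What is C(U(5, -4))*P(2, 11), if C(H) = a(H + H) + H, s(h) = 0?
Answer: 1496/49 ≈ 30.531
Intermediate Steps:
U(x, V) = -3 + (-4 + x)/(7*(V + x)) (U(x, V) = -3 + ((x - 4)/(x + V))/7 = -3 + ((-4 + x)/(V + x))/7 = -3 + (-4 + x)/(7*(V + x)))
P(W, q) = -q (P(W, q) = 0 - q = -q)
a(Y) = (6 + Y)²
C(H) = H + (6 + 2*H)² (C(H) = (6 + (H + H))² + H = (6 + 2*H)² + H = H + (6 + 2*H)²)
C(U(5, -4))*P(2, 11) = ((-4 - 21*(-4) - 20*5)/(7*(-4 + 5)) + 4*(3 + (-4 - 21*(-4) - 20*5)/(7*(-4 + 5)))²)*(-1*11) = ((⅐)*(-4 + 84 - 100)/1 + 4*(3 + (⅐)*(-4 + 84 - 100)/1)²)*(-11) = ((⅐)*1*(-20) + 4*(3 + (⅐)*1*(-20))²)*(-11) = (-20/7 + 4*(3 - 20/7)²)*(-11) = (-20/7 + 4*(⅐)²)*(-11) = (-20/7 + 4*(1/49))*(-11) = (-20/7 + 4/49)*(-11) = -136/49*(-11) = 1496/49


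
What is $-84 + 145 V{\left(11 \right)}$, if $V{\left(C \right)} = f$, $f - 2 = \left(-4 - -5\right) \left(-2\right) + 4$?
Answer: $496$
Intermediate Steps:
$f = 4$ ($f = 2 + \left(\left(-4 - -5\right) \left(-2\right) + 4\right) = 2 + \left(\left(-4 + 5\right) \left(-2\right) + 4\right) = 2 + \left(1 \left(-2\right) + 4\right) = 2 + \left(-2 + 4\right) = 2 + 2 = 4$)
$V{\left(C \right)} = 4$
$-84 + 145 V{\left(11 \right)} = -84 + 145 \cdot 4 = -84 + 580 = 496$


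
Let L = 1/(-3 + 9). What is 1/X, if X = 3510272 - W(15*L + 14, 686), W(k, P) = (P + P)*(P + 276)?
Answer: 1/2190408 ≈ 4.5654e-7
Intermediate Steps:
L = 1/6 ≈ 0.16667
W(k, P) = 2*P*(276 + P) (W(k, P) = (2*P)*(276 + P) = 2*P*(276 + P))
X = 2190408 (X = 3510272 - 2*686*(276 + 686) = 3510272 - 2*686*962 = 3510272 - 1*1319864 = 3510272 - 1319864 = 2190408)
1/X = 1/2190408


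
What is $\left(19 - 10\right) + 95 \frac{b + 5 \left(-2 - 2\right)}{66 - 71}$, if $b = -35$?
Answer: $1054$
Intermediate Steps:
$\left(19 - 10\right) + 95 \frac{b + 5 \left(-2 - 2\right)}{66 - 71} = \left(19 - 10\right) + 95 \frac{-35 + 5 \left(-2 - 2\right)}{66 - 71} = \left(19 - 10\right) + 95 \frac{-35 + 5 \left(-4\right)}{-5} = 9 + 95 \left(-35 - 20\right) \left(- \frac{1}{5}\right) = 9 + 95 \left(\left(-55\right) \left(- \frac{1}{5}\right)\right) = 9 + 95 \cdot 11 = 9 + 1045 = 1054$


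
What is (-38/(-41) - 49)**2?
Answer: 3884841/1681 ≈ 2311.0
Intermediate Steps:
(-38/(-41) - 49)**2 = (-38*(-1/41) - 49)**2 = (38/41 - 49)**2 = (-1971/41)**2 = 3884841/1681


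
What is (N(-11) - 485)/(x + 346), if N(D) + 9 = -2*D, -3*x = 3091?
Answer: 1416/2053 ≈ 0.68972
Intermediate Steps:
x = -3091/3 (x = -⅓*3091 = -3091/3 ≈ -1030.3)
N(D) = -9 - 2*D
(N(-11) - 485)/(x + 346) = ((-9 - 2*(-11)) - 485)/(-3091/3 + 346) = ((-9 + 22) - 485)/(-2053/3) = (13 - 485)*(-3/2053) = -472*(-3/2053) = 1416/2053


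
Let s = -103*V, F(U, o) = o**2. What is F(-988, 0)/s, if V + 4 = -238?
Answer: 0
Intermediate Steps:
V = -242 (V = -4 - 238 = -242)
s = 24926 (s = -103*(-242) = 24926)
F(-988, 0)/s = 0**2/24926 = 0*(1/24926) = 0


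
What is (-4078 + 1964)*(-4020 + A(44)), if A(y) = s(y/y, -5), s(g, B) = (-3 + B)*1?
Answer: 8515192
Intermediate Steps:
s(g, B) = -3 + B
A(y) = -8 (A(y) = -3 - 5 = -8)
(-4078 + 1964)*(-4020 + A(44)) = (-4078 + 1964)*(-4020 - 8) = -2114*(-4028) = 8515192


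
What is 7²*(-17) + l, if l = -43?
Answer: -876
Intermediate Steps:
7²*(-17) + l = 7²*(-17) - 43 = 49*(-17) - 43 = -833 - 43 = -876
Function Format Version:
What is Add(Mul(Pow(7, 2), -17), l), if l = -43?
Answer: -876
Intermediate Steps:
Add(Mul(Pow(7, 2), -17), l) = Add(Mul(Pow(7, 2), -17), -43) = Add(Mul(49, -17), -43) = Add(-833, -43) = -876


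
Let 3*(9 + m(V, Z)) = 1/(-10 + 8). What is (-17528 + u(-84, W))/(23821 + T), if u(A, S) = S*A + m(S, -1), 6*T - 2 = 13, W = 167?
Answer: -189391/142941 ≈ -1.3250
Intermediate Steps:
T = 5/2 (T = 1/3 + (1/6)*13 = 1/3 + 13/6 = 5/2 ≈ 2.5000)
m(V, Z) = -55/6 (m(V, Z) = -9 + 1/(3*(-10 + 8)) = -9 + (1/3)/(-2) = -9 + (1/3)*(-1/2) = -9 - 1/6 = -55/6)
u(A, S) = -55/6 + A*S (u(A, S) = S*A - 55/6 = A*S - 55/6 = -55/6 + A*S)
(-17528 + u(-84, W))/(23821 + T) = (-17528 + (-55/6 - 84*167))/(23821 + 5/2) = (-17528 + (-55/6 - 14028))/(47647/2) = (-17528 - 84223/6)*(2/47647) = -189391/6*2/47647 = -189391/142941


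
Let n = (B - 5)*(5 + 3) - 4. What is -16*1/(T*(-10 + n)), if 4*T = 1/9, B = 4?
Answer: 288/11 ≈ 26.182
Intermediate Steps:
T = 1/36 (T = (1/4)/9 = (1/4)*(1/9) = 1/36 ≈ 0.027778)
n = -12 (n = (4 - 5)*(5 + 3) - 4 = -1*8 - 4 = -8 - 4 = -12)
-16*1/(T*(-10 + n)) = -16*36/(-10 - 12) = -16/((1/36)*(-22)) = -16/(-11/18) = -16*(-18/11) = 288/11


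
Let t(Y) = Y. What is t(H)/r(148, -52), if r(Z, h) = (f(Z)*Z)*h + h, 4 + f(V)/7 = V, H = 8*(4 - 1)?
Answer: -6/1939405 ≈ -3.0937e-6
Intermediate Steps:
H = 24 (H = 8*3 = 24)
f(V) = -28 + 7*V
r(Z, h) = h + Z*h*(-28 + 7*Z) (r(Z, h) = ((-28 + 7*Z)*Z)*h + h = (Z*(-28 + 7*Z))*h + h = Z*h*(-28 + 7*Z) + h = h + Z*h*(-28 + 7*Z))
t(H)/r(148, -52) = 24/((-52*(1 + 7*148*(-4 + 148)))) = 24/((-52*(1 + 7*148*144))) = 24/((-52*(1 + 149184))) = 24/((-52*149185)) = 24/(-7757620) = 24*(-1/7757620) = -6/1939405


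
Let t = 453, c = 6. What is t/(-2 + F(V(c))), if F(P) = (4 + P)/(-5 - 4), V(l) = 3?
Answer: -4077/25 ≈ -163.08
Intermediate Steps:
F(P) = -4/9 - P/9 (F(P) = (4 + P)/(-9) = (4 + P)*(-⅑) = -4/9 - P/9)
t/(-2 + F(V(c))) = 453/(-2 + (-4/9 - ⅑*3)) = 453/(-2 + (-4/9 - ⅓)) = 453/(-2 - 7/9) = 453/(-25/9) = 453*(-9/25) = -4077/25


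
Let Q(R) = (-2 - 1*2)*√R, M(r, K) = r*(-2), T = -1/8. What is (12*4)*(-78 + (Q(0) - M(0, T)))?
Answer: -3744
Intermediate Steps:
T = -⅛ (T = -1/8 = -1*⅛ = -⅛ ≈ -0.12500)
M(r, K) = -2*r
Q(R) = -4*√R (Q(R) = (-2 - 2)*√R = -4*√R)
(12*4)*(-78 + (Q(0) - M(0, T))) = (12*4)*(-78 + (-4*√0 - (-2)*0)) = 48*(-78 + (-4*0 - 1*0)) = 48*(-78 + (0 + 0)) = 48*(-78 + 0) = 48*(-78) = -3744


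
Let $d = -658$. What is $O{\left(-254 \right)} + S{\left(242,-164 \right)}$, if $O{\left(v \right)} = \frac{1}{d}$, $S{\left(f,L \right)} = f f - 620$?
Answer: $\frac{38127151}{658} \approx 57944.0$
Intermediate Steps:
$S{\left(f,L \right)} = -620 + f^{2}$ ($S{\left(f,L \right)} = f^{2} - 620 = -620 + f^{2}$)
$O{\left(v \right)} = - \frac{1}{658}$ ($O{\left(v \right)} = \frac{1}{-658} = - \frac{1}{658}$)
$O{\left(-254 \right)} + S{\left(242,-164 \right)} = - \frac{1}{658} - \left(620 - 242^{2}\right) = - \frac{1}{658} + \left(-620 + 58564\right) = - \frac{1}{658} + 57944 = \frac{38127151}{658}$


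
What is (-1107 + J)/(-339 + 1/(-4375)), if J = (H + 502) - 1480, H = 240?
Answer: 8071875/1483126 ≈ 5.4425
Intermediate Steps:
J = -738 (J = (240 + 502) - 1480 = 742 - 1480 = -738)
(-1107 + J)/(-339 + 1/(-4375)) = (-1107 - 738)/(-339 + 1/(-4375)) = -1845/(-339 - 1/4375) = -1845/(-1483126/4375) = -1845*(-4375/1483126) = 8071875/1483126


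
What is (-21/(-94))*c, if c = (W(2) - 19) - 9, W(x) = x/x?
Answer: -567/94 ≈ -6.0319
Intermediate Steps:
W(x) = 1
c = -27 (c = (1 - 19) - 9 = -18 - 9 = -27)
(-21/(-94))*c = (-21/(-94))*(-27) = -1/94*(-21)*(-27) = (21/94)*(-27) = -567/94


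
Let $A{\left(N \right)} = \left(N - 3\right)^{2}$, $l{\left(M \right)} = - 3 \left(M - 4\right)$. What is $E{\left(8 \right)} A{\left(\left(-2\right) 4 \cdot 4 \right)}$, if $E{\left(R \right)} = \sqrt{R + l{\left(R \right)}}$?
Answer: $2450 i \approx 2450.0 i$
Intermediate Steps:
$l{\left(M \right)} = 12 - 3 M$ ($l{\left(M \right)} = - 3 \left(-4 + M\right) = 12 - 3 M$)
$E{\left(R \right)} = \sqrt{12 - 2 R}$ ($E{\left(R \right)} = \sqrt{R - \left(-12 + 3 R\right)} = \sqrt{12 - 2 R}$)
$A{\left(N \right)} = \left(-3 + N\right)^{2}$
$E{\left(8 \right)} A{\left(\left(-2\right) 4 \cdot 4 \right)} = \sqrt{12 - 16} \left(-3 + \left(-2\right) 4 \cdot 4\right)^{2} = \sqrt{12 - 16} \left(-3 - 32\right)^{2} = \sqrt{-4} \left(-3 - 32\right)^{2} = 2 i \left(-35\right)^{2} = 2 i 1225 = 2450 i$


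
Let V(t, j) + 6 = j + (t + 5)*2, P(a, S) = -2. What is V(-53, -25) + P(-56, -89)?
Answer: -129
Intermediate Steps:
V(t, j) = 4 + j + 2*t (V(t, j) = -6 + (j + (t + 5)*2) = -6 + (j + (5 + t)*2) = -6 + (j + (10 + 2*t)) = -6 + (10 + j + 2*t) = 4 + j + 2*t)
V(-53, -25) + P(-56, -89) = (4 - 25 + 2*(-53)) - 2 = (4 - 25 - 106) - 2 = -127 - 2 = -129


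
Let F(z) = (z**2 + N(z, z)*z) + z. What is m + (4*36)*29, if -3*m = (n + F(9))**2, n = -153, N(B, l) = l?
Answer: 4068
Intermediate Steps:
F(z) = z + 2*z**2 (F(z) = (z**2 + z*z) + z = (z**2 + z**2) + z = 2*z**2 + z = z + 2*z**2)
m = -108 (m = -(-153 + 9*(1 + 2*9))**2/3 = -(-153 + 9*(1 + 18))**2/3 = -(-153 + 9*19)**2/3 = -(-153 + 171)**2/3 = -1/3*18**2 = -1/3*324 = -108)
m + (4*36)*29 = -108 + (4*36)*29 = -108 + 144*29 = -108 + 4176 = 4068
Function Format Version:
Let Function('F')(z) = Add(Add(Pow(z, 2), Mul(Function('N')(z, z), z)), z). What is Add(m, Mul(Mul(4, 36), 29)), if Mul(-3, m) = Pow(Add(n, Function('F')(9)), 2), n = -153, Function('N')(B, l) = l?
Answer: 4068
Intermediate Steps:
Function('F')(z) = Add(z, Mul(2, Pow(z, 2))) (Function('F')(z) = Add(Add(Pow(z, 2), Mul(z, z)), z) = Add(Add(Pow(z, 2), Pow(z, 2)), z) = Add(Mul(2, Pow(z, 2)), z) = Add(z, Mul(2, Pow(z, 2))))
m = -108 (m = Mul(Rational(-1, 3), Pow(Add(-153, Mul(9, Add(1, Mul(2, 9)))), 2)) = Mul(Rational(-1, 3), Pow(Add(-153, Mul(9, Add(1, 18))), 2)) = Mul(Rational(-1, 3), Pow(Add(-153, Mul(9, 19)), 2)) = Mul(Rational(-1, 3), Pow(Add(-153, 171), 2)) = Mul(Rational(-1, 3), Pow(18, 2)) = Mul(Rational(-1, 3), 324) = -108)
Add(m, Mul(Mul(4, 36), 29)) = Add(-108, Mul(Mul(4, 36), 29)) = Add(-108, Mul(144, 29)) = Add(-108, 4176) = 4068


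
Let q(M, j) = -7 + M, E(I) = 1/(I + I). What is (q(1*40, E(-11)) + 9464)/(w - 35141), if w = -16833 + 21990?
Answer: -9497/29984 ≈ -0.31674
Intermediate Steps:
E(I) = 1/(2*I)
w = 5157
(q(1*40, E(-11)) + 9464)/(w - 35141) = ((-7 + 1*40) + 9464)/(5157 - 35141) = ((-7 + 40) + 9464)/(-29984) = (33 + 9464)*(-1/29984) = 9497*(-1/29984) = -9497/29984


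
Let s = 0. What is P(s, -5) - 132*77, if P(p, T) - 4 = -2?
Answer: -10162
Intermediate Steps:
P(p, T) = 2 (P(p, T) = 4 - 2 = 2)
P(s, -5) - 132*77 = 2 - 132*77 = 2 - 10164 = -10162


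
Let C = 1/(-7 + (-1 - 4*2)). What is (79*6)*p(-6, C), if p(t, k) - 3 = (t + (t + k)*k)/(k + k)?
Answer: 363795/16 ≈ 22737.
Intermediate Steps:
C = -1/16 (C = 1/(-7 + (-1 - 8)) = 1/(-7 - 9) = 1/(-16) = -1/16 ≈ -0.062500)
p(t, k) = 3 + (t + k*(k + t))/(2*k) (p(t, k) = 3 + (t + (t + k)*k)/(k + k) = 3 + (t + (k + t)*k)/((2*k)) = 3 + (t + k*(k + t))*(1/(2*k)) = 3 + (t + k*(k + t))/(2*k))
(79*6)*p(-6, C) = (79*6)*((-6 - (6 - 1/16 - 6)/16)/(2*(-1/16))) = 474*((1/2)*(-16)*(-6 - 1/16*(-1/16))) = 474*((1/2)*(-16)*(-6 + 1/256)) = 474*((1/2)*(-16)*(-1535/256)) = 474*(1535/32) = 363795/16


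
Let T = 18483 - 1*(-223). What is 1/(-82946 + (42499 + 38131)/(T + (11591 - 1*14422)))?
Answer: -3175/263337424 ≈ -1.2057e-5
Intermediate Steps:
T = 18706 (T = 18483 + 223 = 18706)
1/(-82946 + (42499 + 38131)/(T + (11591 - 1*14422))) = 1/(-82946 + (42499 + 38131)/(18706 + (11591 - 1*14422))) = 1/(-82946 + 80630/(18706 + (11591 - 14422))) = 1/(-82946 + 80630/(18706 - 2831)) = 1/(-82946 + 80630/15875) = 1/(-82946 + 80630*(1/15875)) = 1/(-82946 + 16126/3175) = 1/(-263337424/3175) = -3175/263337424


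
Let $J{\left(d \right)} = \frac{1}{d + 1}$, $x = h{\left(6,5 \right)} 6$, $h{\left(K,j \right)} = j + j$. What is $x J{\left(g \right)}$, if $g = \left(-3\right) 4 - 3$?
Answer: $- \frac{30}{7} \approx -4.2857$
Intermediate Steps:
$h{\left(K,j \right)} = 2 j$
$g = -15$ ($g = -12 - 3 = -15$)
$x = 60$ ($x = 2 \cdot 5 \cdot 6 = 10 \cdot 6 = 60$)
$J{\left(d \right)} = \frac{1}{1 + d}$
$x J{\left(g \right)} = \frac{60}{1 - 15} = \frac{60}{-14} = 60 \left(- \frac{1}{14}\right) = - \frac{30}{7}$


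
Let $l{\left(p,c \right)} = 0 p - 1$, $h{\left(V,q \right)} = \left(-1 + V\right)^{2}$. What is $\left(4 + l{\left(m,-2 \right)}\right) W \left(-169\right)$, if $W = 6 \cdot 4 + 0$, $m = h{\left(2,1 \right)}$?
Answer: $-12168$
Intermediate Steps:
$m = 1$ ($m = \left(-1 + 2\right)^{2} = 1^{2} = 1$)
$W = 24$ ($W = 24 + 0 = 24$)
$l{\left(p,c \right)} = -1$ ($l{\left(p,c \right)} = 0 - 1 = -1$)
$\left(4 + l{\left(m,-2 \right)}\right) W \left(-169\right) = \left(4 - 1\right) 24 \left(-169\right) = 3 \cdot 24 \left(-169\right) = 72 \left(-169\right) = -12168$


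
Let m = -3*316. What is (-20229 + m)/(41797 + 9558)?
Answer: -21177/51355 ≈ -0.41236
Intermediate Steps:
m = -948
(-20229 + m)/(41797 + 9558) = (-20229 - 948)/(41797 + 9558) = -21177/51355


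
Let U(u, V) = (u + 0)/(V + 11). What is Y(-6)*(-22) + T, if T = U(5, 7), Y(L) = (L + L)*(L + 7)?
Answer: 4757/18 ≈ 264.28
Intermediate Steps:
Y(L) = 2*L*(7 + L) (Y(L) = (2*L)*(7 + L) = 2*L*(7 + L))
U(u, V) = u/(11 + V)
T = 5/18 (T = 5/(11 + 7) = 5/18 ≈ 0.27778)
Y(-6)*(-22) + T = (2*(-6)*(7 - 6))*(-22) + 5/18 = (2*(-6)*1)*(-22) + 5/18 = -12*(-22) + 5/18 = 264 + 5/18 = 4757/18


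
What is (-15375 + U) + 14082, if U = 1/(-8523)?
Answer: -11020240/8523 ≈ -1293.0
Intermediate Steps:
U = -1/8523 ≈ -0.00011733
(-15375 + U) + 14082 = (-15375 - 1/8523) + 14082 = -131041126/8523 + 14082 = -11020240/8523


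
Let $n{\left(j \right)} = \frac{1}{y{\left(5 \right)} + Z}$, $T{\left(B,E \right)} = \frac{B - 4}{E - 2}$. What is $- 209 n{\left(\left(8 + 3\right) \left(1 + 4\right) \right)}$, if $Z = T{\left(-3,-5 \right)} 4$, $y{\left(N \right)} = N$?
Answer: $- \frac{209}{9} \approx -23.222$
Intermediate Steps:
$T{\left(B,E \right)} = \frac{-4 + B}{-2 + E}$
$Z = 4$ ($Z = \frac{-4 - 3}{-2 - 5} \cdot 4 = \frac{1}{-7} \left(-7\right) 4 = \left(- \frac{1}{7}\right) \left(-7\right) 4 = 1 \cdot 4 = 4$)
$n{\left(j \right)} = \frac{1}{9}$ ($n{\left(j \right)} = \frac{1}{5 + 4} = \frac{1}{9}$)
$- 209 n{\left(\left(8 + 3\right) \left(1 + 4\right) \right)} = \left(-209\right) \frac{1}{9} = - \frac{209}{9}$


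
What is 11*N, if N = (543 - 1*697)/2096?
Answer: -847/1048 ≈ -0.80821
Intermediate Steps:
N = -77/1048 (N = (543 - 697)*(1/2096) = -154*1/2096 = -77/1048 ≈ -0.073473)
11*N = 11*(-77/1048) = -847/1048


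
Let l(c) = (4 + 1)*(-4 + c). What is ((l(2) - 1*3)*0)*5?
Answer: 0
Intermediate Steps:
l(c) = -20 + 5*c (l(c) = 5*(-4 + c) = -20 + 5*c)
((l(2) - 1*3)*0)*5 = (((-20 + 5*2) - 1*3)*0)*5 = (((-20 + 10) - 3)*0)*5 = ((-10 - 3)*0)*5 = -13*0*5 = 0*5 = 0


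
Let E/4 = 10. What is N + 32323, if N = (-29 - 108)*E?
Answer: 26843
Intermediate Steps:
E = 40 (E = 4*10 = 40)
N = -5480 (N = (-29 - 108)*40 = -137*40 = -5480)
N + 32323 = -5480 + 32323 = 26843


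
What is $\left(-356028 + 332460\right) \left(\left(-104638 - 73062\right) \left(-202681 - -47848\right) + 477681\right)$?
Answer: $-648457064374608$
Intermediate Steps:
$\left(-356028 + 332460\right) \left(\left(-104638 - 73062\right) \left(-202681 - -47848\right) + 477681\right) = - 23568 \left(- 177700 \left(-202681 + \left(-55266 + 103114\right)\right) + 477681\right) = - 23568 \left(- 177700 \left(-202681 + 47848\right) + 477681\right) = - 23568 \left(\left(-177700\right) \left(-154833\right) + 477681\right) = - 23568 \left(27513824100 + 477681\right) = \left(-23568\right) 27514301781 = -648457064374608$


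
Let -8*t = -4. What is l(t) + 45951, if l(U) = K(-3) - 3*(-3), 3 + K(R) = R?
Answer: 45954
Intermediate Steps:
t = 1/2 (t = -1/8*(-4) = 1/2 ≈ 0.50000)
K(R) = -3 + R
l(U) = 3 (l(U) = (-3 - 3) - 3*(-3) = -6 + 9 = 3)
l(t) + 45951 = 3 + 45951 = 45954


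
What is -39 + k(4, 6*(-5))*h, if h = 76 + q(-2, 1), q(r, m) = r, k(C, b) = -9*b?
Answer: 19941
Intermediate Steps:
h = 74 (h = 76 - 2 = 74)
-39 + k(4, 6*(-5))*h = -39 - 54*(-5)*74 = -39 - 9*(-30)*74 = -39 + 270*74 = -39 + 19980 = 19941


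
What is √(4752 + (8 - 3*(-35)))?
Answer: √4865 ≈ 69.750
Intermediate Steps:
√(4752 + (8 - 3*(-35))) = √(4752 + (8 + 105)) = √(4752 + 113) = √4865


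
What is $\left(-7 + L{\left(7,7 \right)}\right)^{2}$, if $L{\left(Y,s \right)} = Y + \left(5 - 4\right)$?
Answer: $1$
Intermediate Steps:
$L{\left(Y,s \right)} = 1 + Y$ ($L{\left(Y,s \right)} = Y + 1 = 1 + Y$)
$\left(-7 + L{\left(7,7 \right)}\right)^{2} = \left(-7 + \left(1 + 7\right)\right)^{2} = \left(-7 + 8\right)^{2} = 1^{2} = 1$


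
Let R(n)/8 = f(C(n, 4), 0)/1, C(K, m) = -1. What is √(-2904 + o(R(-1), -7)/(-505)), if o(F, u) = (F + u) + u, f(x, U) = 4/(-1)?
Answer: I*√740569370/505 ≈ 53.888*I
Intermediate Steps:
f(x, U) = -4 (f(x, U) = 4*(-1) = -4)
R(n) = -32 (R(n) = 8*(-4/1) = 8*(-4*1) = 8*(-4) = -32)
o(F, u) = F + 2*u
√(-2904 + o(R(-1), -7)/(-505)) = √(-2904 + (-32 + 2*(-7))/(-505)) = √(-2904 + (-32 - 14)*(-1/505)) = √(-2904 - 46*(-1/505)) = √(-2904 + 46/505) = √(-1466474/505) = I*√740569370/505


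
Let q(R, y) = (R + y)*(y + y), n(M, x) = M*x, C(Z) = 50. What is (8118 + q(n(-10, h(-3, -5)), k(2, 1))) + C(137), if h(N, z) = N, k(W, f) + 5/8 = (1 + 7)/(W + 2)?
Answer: 264137/32 ≈ 8254.3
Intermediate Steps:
k(W, f) = -5/8 + 8/(2 + W) (k(W, f) = -5/8 + (1 + 7)/(W + 2) = -5/8 + 8/(2 + W))
q(R, y) = 2*y*(R + y) (q(R, y) = (R + y)*(2*y) = 2*y*(R + y))
(8118 + q(n(-10, h(-3, -5)), k(2, 1))) + C(137) = (8118 + 2*((54 - 5*2)/(8*(2 + 2)))*(-10*(-3) + (54 - 5*2)/(8*(2 + 2)))) + 50 = (8118 + 2*((1/8)*(54 - 10)/4)*(30 + (1/8)*(54 - 10)/4)) + 50 = (8118 + 2*((1/8)*(1/4)*44)*(30 + (1/8)*(1/4)*44)) + 50 = (8118 + 2*(11/8)*(30 + 11/8)) + 50 = (8118 + 2*(11/8)*(251/8)) + 50 = (8118 + 2761/32) + 50 = 262537/32 + 50 = 264137/32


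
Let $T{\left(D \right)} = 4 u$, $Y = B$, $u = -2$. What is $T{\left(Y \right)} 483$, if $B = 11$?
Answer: $-3864$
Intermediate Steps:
$Y = 11$
$T{\left(D \right)} = -8$ ($T{\left(D \right)} = 4 \left(-2\right) = -8$)
$T{\left(Y \right)} 483 = \left(-8\right) 483 = -3864$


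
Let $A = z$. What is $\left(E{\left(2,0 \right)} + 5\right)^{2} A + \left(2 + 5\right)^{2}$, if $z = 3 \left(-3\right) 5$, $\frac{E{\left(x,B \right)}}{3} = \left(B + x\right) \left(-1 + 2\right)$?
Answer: $-5396$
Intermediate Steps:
$E{\left(x,B \right)} = 3 B + 3 x$ ($E{\left(x,B \right)} = 3 \left(B + x\right) \left(-1 + 2\right) = 3 \left(B + x\right) 1 = 3 \left(B + x\right) = 3 B + 3 x$)
$z = -45$ ($z = \left(-9\right) 5 = -45$)
$A = -45$
$\left(E{\left(2,0 \right)} + 5\right)^{2} A + \left(2 + 5\right)^{2} = \left(\left(3 \cdot 0 + 3 \cdot 2\right) + 5\right)^{2} \left(-45\right) + \left(2 + 5\right)^{2} = \left(\left(0 + 6\right) + 5\right)^{2} \left(-45\right) + 7^{2} = \left(6 + 5\right)^{2} \left(-45\right) + 49 = 11^{2} \left(-45\right) + 49 = 121 \left(-45\right) + 49 = -5445 + 49 = -5396$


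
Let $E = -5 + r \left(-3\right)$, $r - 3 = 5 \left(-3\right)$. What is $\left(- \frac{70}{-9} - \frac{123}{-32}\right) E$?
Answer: $\frac{103757}{288} \approx 360.27$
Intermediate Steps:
$r = -12$ ($r = 3 + 5 \left(-3\right) = 3 - 15 = -12$)
$E = 31$ ($E = -5 - -36 = -5 + 36 = 31$)
$\left(- \frac{70}{-9} - \frac{123}{-32}\right) E = \left(- \frac{70}{-9} - \frac{123}{-32}\right) 31 = \left(\left(-70\right) \left(- \frac{1}{9}\right) - - \frac{123}{32}\right) 31 = \left(\frac{70}{9} + \frac{123}{32}\right) 31 = \frac{3347}{288} \cdot 31 = \frac{103757}{288}$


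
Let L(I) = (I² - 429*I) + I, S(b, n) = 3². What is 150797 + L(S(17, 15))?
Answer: 147026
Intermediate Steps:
S(b, n) = 9
L(I) = I² - 428*I
150797 + L(S(17, 15)) = 150797 + 9*(-428 + 9) = 150797 + 9*(-419) = 150797 - 3771 = 147026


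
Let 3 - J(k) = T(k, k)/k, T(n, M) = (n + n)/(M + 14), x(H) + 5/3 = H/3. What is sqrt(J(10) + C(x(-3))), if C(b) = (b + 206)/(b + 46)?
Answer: sqrt(46293)/78 ≈ 2.7584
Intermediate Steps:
x(H) = -5/3 + H/3
C(b) = (206 + b)/(46 + b)
T(n, M) = 2*n/(14 + M) (T(n, M) = (2*n)/(14 + M) = 2*n/(14 + M))
J(k) = 3 - 2/(14 + k) (J(k) = 3 - 2*k/(14 + k)/k = 3 - 2/(14 + k))
sqrt(J(10) + C(x(-3))) = sqrt((40 + 3*10)/(14 + 10) + (206 + (-5/3 + (1/3)*(-3)))/(46 + (-5/3 + (1/3)*(-3)))) = sqrt((40 + 30)/24 + (206 + (-5/3 - 1))/(46 + (-5/3 - 1))) = sqrt((1/24)*70 + (206 - 8/3)/(46 - 8/3)) = sqrt(35/12 + (610/3)/(130/3)) = sqrt(35/12 + (3/130)*(610/3)) = sqrt(35/12 + 61/13) = sqrt(1187/156) = sqrt(46293)/78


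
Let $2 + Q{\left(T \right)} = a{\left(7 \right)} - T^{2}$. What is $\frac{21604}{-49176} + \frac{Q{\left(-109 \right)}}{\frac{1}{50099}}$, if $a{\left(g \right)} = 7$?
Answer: $- \frac{7314631556257}{12294} \approx -5.9498 \cdot 10^{8}$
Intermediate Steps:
$Q{\left(T \right)} = 5 - T^{2}$ ($Q{\left(T \right)} = -2 - \left(-7 + T^{2}\right) = 5 - T^{2}$)
$\frac{21604}{-49176} + \frac{Q{\left(-109 \right)}}{\frac{1}{50099}} = \frac{21604}{-49176} + \frac{5 - \left(-109\right)^{2}}{\frac{1}{50099}} = 21604 \left(- \frac{1}{49176}\right) + \left(5 - 11881\right) \frac{1}{\frac{1}{50099}} = - \frac{5401}{12294} + \left(5 - 11881\right) 50099 = - \frac{5401}{12294} - 594975724 = - \frac{7314631556257}{12294}$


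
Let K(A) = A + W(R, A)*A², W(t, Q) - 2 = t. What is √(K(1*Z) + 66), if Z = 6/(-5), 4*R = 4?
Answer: 24*√3/5 ≈ 8.3138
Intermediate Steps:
R = 1 (R = (¼)*4 = 1)
W(t, Q) = 2 + t
Z = -6/5 (Z = 6*(-⅕) = -6/5 ≈ -1.2000)
K(A) = A + 3*A² (K(A) = A + (2 + 1)*A² = A + 3*A²)
√(K(1*Z) + 66) = √((1*(-6/5))*(1 + 3*(1*(-6/5))) + 66) = √(-6*(1 + 3*(-6/5))/5 + 66) = √(-6*(1 - 18/5)/5 + 66) = √(-6/5*(-13/5) + 66) = √(78/25 + 66) = √(1728/25) = 24*√3/5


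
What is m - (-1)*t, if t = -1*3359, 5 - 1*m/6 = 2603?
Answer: -18947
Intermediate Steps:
m = -15588 (m = 30 - 6*2603 = 30 - 15618 = -15588)
t = -3359
m - (-1)*t = -15588 - (-1)*(-3359) = -15588 - 1*3359 = -15588 - 3359 = -18947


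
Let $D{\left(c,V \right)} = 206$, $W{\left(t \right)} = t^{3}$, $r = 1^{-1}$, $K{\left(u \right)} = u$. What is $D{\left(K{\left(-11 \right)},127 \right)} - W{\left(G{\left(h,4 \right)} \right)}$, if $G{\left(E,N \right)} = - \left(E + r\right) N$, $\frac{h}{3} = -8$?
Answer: $-778482$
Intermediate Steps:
$h = -24$ ($h = 3 \left(-8\right) = -24$)
$r = 1$
$G{\left(E,N \right)} = - N \left(1 + E\right)$ ($G{\left(E,N \right)} = - \left(E + 1\right) N = - \left(1 + E\right) N = - N \left(1 + E\right)$)
$D{\left(K{\left(-11 \right)},127 \right)} - W{\left(G{\left(h,4 \right)} \right)} = 206 - \left(\left(-1\right) 4 \left(1 - 24\right)\right)^{3} = 206 - \left(\left(-1\right) 4 \left(-23\right)\right)^{3} = 206 - 92^{3} = 206 - 778688 = -778482$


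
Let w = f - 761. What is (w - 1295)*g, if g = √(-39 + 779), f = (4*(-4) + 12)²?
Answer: -4080*√185 ≈ -55494.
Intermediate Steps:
f = 16 (f = (-16 + 12)² = (-4)² = 16)
w = -745 (w = 16 - 761 = -745)
g = 2*√185 (g = √740 = 2*√185 ≈ 27.203)
(w - 1295)*g = (-745 - 1295)*(2*√185) = -4080*√185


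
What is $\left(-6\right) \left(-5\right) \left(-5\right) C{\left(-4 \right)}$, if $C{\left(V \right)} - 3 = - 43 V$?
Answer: $-26250$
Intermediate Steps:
$C{\left(V \right)} = 3 - 43 V$
$\left(-6\right) \left(-5\right) \left(-5\right) C{\left(-4 \right)} = \left(-6\right) \left(-5\right) \left(-5\right) \left(3 - -172\right) = 30 \left(-5\right) \left(3 + 172\right) = \left(-150\right) 175 = -26250$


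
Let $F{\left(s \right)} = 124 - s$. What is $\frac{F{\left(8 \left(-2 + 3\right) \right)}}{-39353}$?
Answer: $- \frac{4}{1357} \approx -0.0029477$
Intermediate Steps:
$\frac{F{\left(8 \left(-2 + 3\right) \right)}}{-39353} = \frac{124 - 8 \left(-2 + 3\right)}{-39353} = \left(124 - 8 \cdot 1\right) \left(- \frac{1}{39353}\right) = \left(124 - 8\right) \left(- \frac{1}{39353}\right) = 116 \left(- \frac{1}{39353}\right) = - \frac{4}{1357}$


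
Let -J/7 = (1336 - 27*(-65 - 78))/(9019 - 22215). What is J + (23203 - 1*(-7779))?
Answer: 408874851/13196 ≈ 30985.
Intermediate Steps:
J = 36379/13196 (J = -7*(1336 - 27*(-65 - 78))/(9019 - 22215) = -7*(1336 - 27*(-143))/(-13196) = -7*(1336 + 3861)*(-1)/13196 = -36379*(-1)/13196 = -7*(-5197/13196) = 36379/13196 ≈ 2.7568)
J + (23203 - 1*(-7779)) = 36379/13196 + (23203 - 1*(-7779)) = 36379/13196 + (23203 + 7779) = 36379/13196 + 30982 = 408874851/13196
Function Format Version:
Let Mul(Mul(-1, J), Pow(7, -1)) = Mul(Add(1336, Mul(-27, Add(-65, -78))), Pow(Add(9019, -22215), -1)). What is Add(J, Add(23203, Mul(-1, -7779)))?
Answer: Rational(408874851, 13196) ≈ 30985.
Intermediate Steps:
J = Rational(36379, 13196) (J = Mul(-7, Mul(Add(1336, Mul(-27, Add(-65, -78))), Pow(Add(9019, -22215), -1))) = Mul(-7, Mul(Add(1336, Mul(-27, -143)), Pow(-13196, -1))) = Mul(-7, Mul(Add(1336, 3861), Rational(-1, 13196))) = Mul(-7, Mul(5197, Rational(-1, 13196))) = Mul(-7, Rational(-5197, 13196)) = Rational(36379, 13196) ≈ 2.7568)
Add(J, Add(23203, Mul(-1, -7779))) = Add(Rational(36379, 13196), Add(23203, Mul(-1, -7779))) = Add(Rational(36379, 13196), Add(23203, 7779)) = Add(Rational(36379, 13196), 30982) = Rational(408874851, 13196)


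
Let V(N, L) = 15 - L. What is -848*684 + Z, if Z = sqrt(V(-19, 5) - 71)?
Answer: -580032 + I*sqrt(61) ≈ -5.8003e+5 + 7.8102*I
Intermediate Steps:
Z = I*sqrt(61) (Z = sqrt((15 - 1*5) - 71) = sqrt((15 - 5) - 71) = sqrt(10 - 71) = sqrt(-61) = I*sqrt(61) ≈ 7.8102*I)
-848*684 + Z = -848*684 + I*sqrt(61) = -580032 + I*sqrt(61)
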